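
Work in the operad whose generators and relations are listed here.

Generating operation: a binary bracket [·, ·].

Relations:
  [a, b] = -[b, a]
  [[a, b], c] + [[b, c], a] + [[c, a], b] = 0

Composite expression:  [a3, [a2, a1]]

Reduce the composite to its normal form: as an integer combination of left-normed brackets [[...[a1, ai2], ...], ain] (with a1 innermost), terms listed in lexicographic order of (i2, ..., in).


[[a1, a2], a3]

Expand each bracket as ab - ba; the a1-initial words give the coefficients.
Composite bracket: [a3, [a2, a1]]
Under [a, b] = ab - ba we get 4 signed associative words (2^2 = 4).
Keep just the words that open with a1:
  sign of a1a2a3 is +1, so it contributes +[[a1, a2], a3]


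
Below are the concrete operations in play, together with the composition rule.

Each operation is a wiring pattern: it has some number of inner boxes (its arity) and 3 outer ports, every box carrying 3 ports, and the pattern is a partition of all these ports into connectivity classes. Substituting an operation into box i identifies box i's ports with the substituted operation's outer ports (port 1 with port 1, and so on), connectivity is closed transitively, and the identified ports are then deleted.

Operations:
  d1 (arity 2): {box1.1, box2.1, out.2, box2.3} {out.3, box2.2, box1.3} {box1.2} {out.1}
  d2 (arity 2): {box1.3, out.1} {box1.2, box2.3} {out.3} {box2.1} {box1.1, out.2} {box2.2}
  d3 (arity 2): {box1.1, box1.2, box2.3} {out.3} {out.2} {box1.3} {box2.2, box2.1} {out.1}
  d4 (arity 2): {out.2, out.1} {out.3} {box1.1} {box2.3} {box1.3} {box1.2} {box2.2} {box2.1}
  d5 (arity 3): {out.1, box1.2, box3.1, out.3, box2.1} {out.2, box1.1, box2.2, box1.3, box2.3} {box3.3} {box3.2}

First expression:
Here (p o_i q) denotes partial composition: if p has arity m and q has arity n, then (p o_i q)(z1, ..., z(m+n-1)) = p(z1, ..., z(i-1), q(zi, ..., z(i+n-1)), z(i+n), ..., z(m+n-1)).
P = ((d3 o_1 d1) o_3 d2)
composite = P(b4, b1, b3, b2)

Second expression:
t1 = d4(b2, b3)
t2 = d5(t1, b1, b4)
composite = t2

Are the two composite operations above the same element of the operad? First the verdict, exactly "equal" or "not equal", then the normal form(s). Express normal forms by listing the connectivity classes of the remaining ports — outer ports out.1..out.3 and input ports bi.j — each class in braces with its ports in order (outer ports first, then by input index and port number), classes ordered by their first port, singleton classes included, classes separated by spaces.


Normal form of the first expression: {out.1} {out.2} {out.3} {b1.1, b1.3, b4.1} {b1.2, b4.3} {b2.1} {b2.2} {b2.3, b3.2} {b3.1, b3.3} {b4.2}
Normal form of the second expression: {out.1, out.2, out.3, b1.1, b1.2, b1.3, b4.1} {b2.1} {b2.2} {b2.3} {b3.1} {b3.2} {b3.3} {b4.2} {b4.3}
Distinct normal forms: not equal.

not equal — first {out.1} {out.2} {out.3} {b1.1, b1.3, b4.1} {b1.2, b4.3} {b2.1} {b2.2} {b2.3, b3.2} {b3.1, b3.3} {b4.2}, second {out.1, out.2, out.3, b1.1, b1.2, b1.3, b4.1} {b2.1} {b2.2} {b2.3} {b3.1} {b3.2} {b3.3} {b4.2} {b4.3}


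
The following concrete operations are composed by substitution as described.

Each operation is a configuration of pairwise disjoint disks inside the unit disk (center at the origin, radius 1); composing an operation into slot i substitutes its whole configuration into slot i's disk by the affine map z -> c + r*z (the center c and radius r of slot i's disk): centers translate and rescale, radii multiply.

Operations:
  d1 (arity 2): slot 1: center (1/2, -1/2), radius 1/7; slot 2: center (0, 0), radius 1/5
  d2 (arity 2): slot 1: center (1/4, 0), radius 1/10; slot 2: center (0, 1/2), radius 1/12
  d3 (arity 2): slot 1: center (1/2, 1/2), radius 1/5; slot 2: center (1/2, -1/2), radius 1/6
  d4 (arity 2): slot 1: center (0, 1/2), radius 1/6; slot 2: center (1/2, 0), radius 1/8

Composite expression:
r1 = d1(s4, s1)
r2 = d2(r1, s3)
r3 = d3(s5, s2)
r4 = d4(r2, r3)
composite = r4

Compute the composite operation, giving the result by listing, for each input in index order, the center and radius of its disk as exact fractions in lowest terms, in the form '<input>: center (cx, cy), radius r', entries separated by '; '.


s1: center (1/24, 1/2), radius 1/300; s2: center (9/16, -1/16), radius 1/48; s3: center (0, 7/12), radius 1/72; s4: center (1/20, 59/120), radius 1/420; s5: center (9/16, 1/16), radius 1/40

Below d4, radii multiply path by path; the s-disk centers shift.
input s4: applying the 3 nested substitutions gives center (1/20, 59/120), radius 1/420
input s1: applying the 3 nested substitutions gives center (1/24, 1/2), radius 1/300
input s3: applying the 2 nested substitutions gives center (0, 7/12), radius 1/72
input s5: applying the 2 nested substitutions gives center (9/16, 1/16), radius 1/40
input s2: applying the 2 nested substitutions gives center (9/16, -1/16), radius 1/48


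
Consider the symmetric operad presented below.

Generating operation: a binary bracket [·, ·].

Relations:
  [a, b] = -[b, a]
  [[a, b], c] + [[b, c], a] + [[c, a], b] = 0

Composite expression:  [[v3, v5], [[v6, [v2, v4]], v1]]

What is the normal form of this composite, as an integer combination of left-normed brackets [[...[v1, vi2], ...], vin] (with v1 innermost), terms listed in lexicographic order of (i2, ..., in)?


-[[[[[v1, v2], v4], v6], v3], v5] + [[[[[v1, v2], v4], v6], v5], v3] + [[[[[v1, v4], v2], v6], v3], v5] - [[[[[v1, v4], v2], v6], v5], v3] + [[[[[v1, v6], v2], v4], v3], v5] - [[[[[v1, v6], v2], v4], v5], v3] - [[[[[v1, v6], v4], v2], v3], v5] + [[[[[v1, v6], v4], v2], v5], v3]

In the tensor algebra, words opening v1 carry the v1-anchored form.
Composite bracket: [[v3, v5], [[v6, [v2, v4]], v1]]
Under [a, b] = ab - ba we get 32 signed associative words (2^5 = 32).
Only words starting with v1 matter:
  sign of v1v2v4v6v3v5 is -1, so it contributes -[[[[[v1, v2], v4], v6], v3], v5]
  sign of v1v2v4v6v5v3 is +1, so it contributes +[[[[[v1, v2], v4], v6], v5], v3]
  sign of v1v4v2v6v3v5 is +1, so it contributes +[[[[[v1, v4], v2], v6], v3], v5]
  sign of v1v4v2v6v5v3 is -1, so it contributes -[[[[[v1, v4], v2], v6], v5], v3]
  sign of v1v6v2v4v3v5 is +1, so it contributes +[[[[[v1, v6], v2], v4], v3], v5]
  sign of v1v6v2v4v5v3 is -1, so it contributes -[[[[[v1, v6], v2], v4], v5], v3]
  sign of v1v6v4v2v3v5 is -1, so it contributes -[[[[[v1, v6], v4], v2], v3], v5]
  sign of v1v6v4v2v5v3 is +1, so it contributes +[[[[[v1, v6], v4], v2], v5], v3]


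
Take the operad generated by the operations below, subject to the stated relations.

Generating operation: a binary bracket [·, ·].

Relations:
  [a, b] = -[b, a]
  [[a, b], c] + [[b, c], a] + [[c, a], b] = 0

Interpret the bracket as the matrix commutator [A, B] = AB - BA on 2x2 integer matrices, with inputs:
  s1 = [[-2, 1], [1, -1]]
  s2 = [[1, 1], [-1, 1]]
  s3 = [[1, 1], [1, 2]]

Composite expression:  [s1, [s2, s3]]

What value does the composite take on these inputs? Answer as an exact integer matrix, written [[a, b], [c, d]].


[[0, -5], [5, 0]]

[s2, s3] = [[2, 1], [1, -2]]
[s1, [s2, s3]] = [[0, -5], [5, 0]]


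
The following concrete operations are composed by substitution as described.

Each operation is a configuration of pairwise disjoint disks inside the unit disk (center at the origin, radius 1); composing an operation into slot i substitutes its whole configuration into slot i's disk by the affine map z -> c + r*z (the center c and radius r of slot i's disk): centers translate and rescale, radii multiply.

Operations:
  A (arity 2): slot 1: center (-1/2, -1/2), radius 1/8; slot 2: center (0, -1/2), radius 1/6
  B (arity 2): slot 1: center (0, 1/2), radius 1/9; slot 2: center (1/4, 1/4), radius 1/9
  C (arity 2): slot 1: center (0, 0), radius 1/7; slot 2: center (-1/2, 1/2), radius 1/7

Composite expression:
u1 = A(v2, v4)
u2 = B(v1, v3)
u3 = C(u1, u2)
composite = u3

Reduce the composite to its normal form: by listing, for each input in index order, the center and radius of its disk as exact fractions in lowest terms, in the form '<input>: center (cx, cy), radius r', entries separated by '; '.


Below C, radii multiply path by path; the v-disk centers shift.
input v2: applying the 2 nested substitutions gives center (-1/14, -1/14), radius 1/56
input v4: applying the 2 nested substitutions gives center (0, -1/14), radius 1/42
input v1: applying the 2 nested substitutions gives center (-1/2, 4/7), radius 1/63
input v3: applying the 2 nested substitutions gives center (-13/28, 15/28), radius 1/63

v1: center (-1/2, 4/7), radius 1/63; v2: center (-1/14, -1/14), radius 1/56; v3: center (-13/28, 15/28), radius 1/63; v4: center (0, -1/14), radius 1/42


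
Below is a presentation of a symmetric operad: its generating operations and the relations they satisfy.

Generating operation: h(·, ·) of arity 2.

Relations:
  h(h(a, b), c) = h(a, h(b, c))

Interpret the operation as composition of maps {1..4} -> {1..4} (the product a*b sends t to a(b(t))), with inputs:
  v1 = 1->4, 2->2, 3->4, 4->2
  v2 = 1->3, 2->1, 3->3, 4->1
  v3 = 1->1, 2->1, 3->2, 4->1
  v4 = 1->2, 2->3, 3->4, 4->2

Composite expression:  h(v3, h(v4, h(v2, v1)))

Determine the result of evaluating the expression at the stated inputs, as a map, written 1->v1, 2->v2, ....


1->1, 2->1, 3->1, 4->1

h(v2, v1) = 1->1, 2->1, 3->1, 4->1
h(v4, h(v2, v1)) = 1->2, 2->2, 3->2, 4->2
h(v3, h(v4, h(v2, v1))) = 1->1, 2->1, 3->1, 4->1


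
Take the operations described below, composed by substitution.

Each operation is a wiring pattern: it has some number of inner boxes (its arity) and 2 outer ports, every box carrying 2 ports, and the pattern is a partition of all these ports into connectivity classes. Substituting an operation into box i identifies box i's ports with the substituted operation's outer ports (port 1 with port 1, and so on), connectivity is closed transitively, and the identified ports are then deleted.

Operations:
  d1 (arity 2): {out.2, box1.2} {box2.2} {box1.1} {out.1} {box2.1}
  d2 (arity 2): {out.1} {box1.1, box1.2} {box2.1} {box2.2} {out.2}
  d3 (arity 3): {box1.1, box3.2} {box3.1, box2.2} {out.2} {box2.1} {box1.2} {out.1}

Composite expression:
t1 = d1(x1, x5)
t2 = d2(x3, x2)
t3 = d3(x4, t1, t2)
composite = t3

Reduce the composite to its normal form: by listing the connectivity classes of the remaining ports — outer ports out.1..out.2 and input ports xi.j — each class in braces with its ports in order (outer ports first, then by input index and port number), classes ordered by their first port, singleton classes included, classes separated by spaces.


{out.1} {out.2} {x1.1} {x1.2} {x2.1} {x2.2} {x3.1, x3.2} {x4.1} {x4.2} {x5.1} {x5.2}

Substituting into d3 glues patterns; closure does the rest.
d1 over (x1, x5) gives {out.1} {out.2, x1.2} {x1.1} {x5.1} {x5.2}, out.j being that stage's outer ports
d2 over (x3, x2) gives {out.1} {out.2} {x2.1} {x2.2} {x3.1, x3.2}, out.j being that stage's outer ports
d3 over (x4, x1, x5, x3, x2) gives {out.1} {out.2} {x1.1} {x1.2} {x2.1} {x2.2} {x3.1, x3.2} {x4.1} {x4.2} {x5.1} {x5.2}, out.j being that stage's outer ports


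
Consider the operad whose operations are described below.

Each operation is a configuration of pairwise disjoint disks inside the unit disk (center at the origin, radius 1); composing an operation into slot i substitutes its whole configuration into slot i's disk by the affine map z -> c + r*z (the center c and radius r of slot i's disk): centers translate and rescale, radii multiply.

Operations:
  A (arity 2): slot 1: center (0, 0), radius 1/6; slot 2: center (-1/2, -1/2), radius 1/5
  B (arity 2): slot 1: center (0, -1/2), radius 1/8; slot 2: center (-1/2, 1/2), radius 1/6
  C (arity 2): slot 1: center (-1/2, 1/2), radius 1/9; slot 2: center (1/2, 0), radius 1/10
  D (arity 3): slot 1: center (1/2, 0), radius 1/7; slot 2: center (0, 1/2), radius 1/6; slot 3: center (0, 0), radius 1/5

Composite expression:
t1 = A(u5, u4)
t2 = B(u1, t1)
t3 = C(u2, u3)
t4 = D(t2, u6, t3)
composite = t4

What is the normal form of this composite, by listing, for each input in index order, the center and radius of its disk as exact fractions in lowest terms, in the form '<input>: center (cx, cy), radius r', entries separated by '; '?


u1: center (1/2, -1/14), radius 1/56; u2: center (-1/10, 1/10), radius 1/45; u3: center (1/10, 0), radius 1/50; u4: center (5/12, 5/84), radius 1/210; u5: center (3/7, 1/14), radius 1/252; u6: center (0, 1/2), radius 1/6

Each u-disk chains the slot maps above it in D; radii multiply.
tracing u1 down its 2-map path: center (1/2, -1/14), radius 1/56
tracing u5 down its 3-map path: center (3/7, 1/14), radius 1/252
tracing u4 down its 3-map path: center (5/12, 5/84), radius 1/210
tracing u6 down its 1-map path: center (0, 1/2), radius 1/6
tracing u2 down its 2-map path: center (-1/10, 1/10), radius 1/45
tracing u3 down its 2-map path: center (1/10, 0), radius 1/50


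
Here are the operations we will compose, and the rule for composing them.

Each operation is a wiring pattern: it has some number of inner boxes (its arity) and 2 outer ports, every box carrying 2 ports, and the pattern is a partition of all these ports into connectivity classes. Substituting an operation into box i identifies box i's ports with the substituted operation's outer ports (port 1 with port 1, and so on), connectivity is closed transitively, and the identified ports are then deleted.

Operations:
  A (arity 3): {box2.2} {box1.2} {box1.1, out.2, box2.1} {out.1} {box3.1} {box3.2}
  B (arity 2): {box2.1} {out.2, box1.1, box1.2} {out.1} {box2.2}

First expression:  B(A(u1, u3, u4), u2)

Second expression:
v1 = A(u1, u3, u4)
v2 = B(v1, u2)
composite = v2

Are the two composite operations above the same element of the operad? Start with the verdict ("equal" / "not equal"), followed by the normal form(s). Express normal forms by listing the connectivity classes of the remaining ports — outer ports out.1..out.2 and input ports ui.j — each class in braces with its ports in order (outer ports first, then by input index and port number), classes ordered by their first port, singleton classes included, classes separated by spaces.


In normal form, the first expression is {out.1} {out.2, u1.1, u3.1} {u1.2} {u2.1} {u2.2} {u3.2} {u4.1} {u4.2}
In normal form, the second expression is {out.1} {out.2, u1.1, u3.1} {u1.2} {u2.1} {u2.2} {u3.2} {u4.1} {u4.2}
The normal forms match — equal.

equal; both compose to {out.1} {out.2, u1.1, u3.1} {u1.2} {u2.1} {u2.2} {u3.2} {u4.1} {u4.2}


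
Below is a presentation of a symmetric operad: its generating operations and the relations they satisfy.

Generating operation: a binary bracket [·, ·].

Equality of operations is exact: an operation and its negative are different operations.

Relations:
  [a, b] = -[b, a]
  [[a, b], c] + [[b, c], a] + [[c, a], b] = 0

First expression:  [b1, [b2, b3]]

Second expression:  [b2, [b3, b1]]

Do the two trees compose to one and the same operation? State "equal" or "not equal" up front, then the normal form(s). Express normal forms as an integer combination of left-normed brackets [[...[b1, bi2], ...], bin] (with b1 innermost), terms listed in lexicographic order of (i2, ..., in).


not equal; first: [[b1, b2], b3] - [[b1, b3], b2]; second: [[b1, b3], b2]

Reducing the first expression gives [[b1, b2], b3] - [[b1, b3], b2]
Reducing the second expression gives [[b1, b3], b2]
They disagree, so not equal.


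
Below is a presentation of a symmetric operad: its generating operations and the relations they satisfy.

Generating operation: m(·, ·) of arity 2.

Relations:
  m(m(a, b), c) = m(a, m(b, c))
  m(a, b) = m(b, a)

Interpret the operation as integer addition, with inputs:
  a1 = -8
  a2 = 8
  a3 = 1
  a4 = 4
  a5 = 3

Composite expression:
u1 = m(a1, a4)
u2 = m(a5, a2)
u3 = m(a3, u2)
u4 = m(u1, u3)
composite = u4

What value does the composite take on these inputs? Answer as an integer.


8


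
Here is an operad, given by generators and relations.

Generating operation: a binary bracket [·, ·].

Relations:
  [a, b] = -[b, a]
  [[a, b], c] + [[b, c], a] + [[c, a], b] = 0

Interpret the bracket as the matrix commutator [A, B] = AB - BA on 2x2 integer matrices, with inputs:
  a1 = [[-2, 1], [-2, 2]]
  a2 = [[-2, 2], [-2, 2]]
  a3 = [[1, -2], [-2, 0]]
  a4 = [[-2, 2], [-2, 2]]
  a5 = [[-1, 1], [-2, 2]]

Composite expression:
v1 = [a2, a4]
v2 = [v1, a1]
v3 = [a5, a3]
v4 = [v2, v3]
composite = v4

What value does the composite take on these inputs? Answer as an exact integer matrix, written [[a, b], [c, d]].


[[0, 0], [0, 0]]

[a2, a4] = [[0, 0], [0, 0]]
[[a2, a4], a1] = [[0, 0], [0, 0]]
[a5, a3] = [[-6, 5], [-8, 6]]
[[[a2, a4], a1], [a5, a3]] = [[0, 0], [0, 0]]


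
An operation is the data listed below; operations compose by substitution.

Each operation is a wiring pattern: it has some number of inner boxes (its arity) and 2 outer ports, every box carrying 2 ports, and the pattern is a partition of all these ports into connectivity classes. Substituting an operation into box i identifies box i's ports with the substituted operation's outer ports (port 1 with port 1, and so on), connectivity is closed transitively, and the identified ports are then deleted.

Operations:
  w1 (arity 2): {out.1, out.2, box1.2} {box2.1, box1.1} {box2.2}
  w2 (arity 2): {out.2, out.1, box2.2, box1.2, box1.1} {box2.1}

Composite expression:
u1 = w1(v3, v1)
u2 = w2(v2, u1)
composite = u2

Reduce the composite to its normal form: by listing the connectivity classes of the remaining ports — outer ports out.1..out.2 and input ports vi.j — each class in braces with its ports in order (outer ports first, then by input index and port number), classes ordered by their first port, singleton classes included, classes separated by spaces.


{out.1, out.2, v2.1, v2.2, v3.2} {v1.1, v3.1} {v1.2}

Treat the ports identified at w2 as solder joints: merge, then drop.
through w1, on inputs (v3, v1): {out.1, out.2, v3.2} {v1.1, v3.1} {v1.2} (out.j = stage outer ports)
through w2, on inputs (v2, v3, v1): {out.1, out.2, v2.1, v2.2, v3.2} {v1.1, v3.1} {v1.2} (out.j = stage outer ports)


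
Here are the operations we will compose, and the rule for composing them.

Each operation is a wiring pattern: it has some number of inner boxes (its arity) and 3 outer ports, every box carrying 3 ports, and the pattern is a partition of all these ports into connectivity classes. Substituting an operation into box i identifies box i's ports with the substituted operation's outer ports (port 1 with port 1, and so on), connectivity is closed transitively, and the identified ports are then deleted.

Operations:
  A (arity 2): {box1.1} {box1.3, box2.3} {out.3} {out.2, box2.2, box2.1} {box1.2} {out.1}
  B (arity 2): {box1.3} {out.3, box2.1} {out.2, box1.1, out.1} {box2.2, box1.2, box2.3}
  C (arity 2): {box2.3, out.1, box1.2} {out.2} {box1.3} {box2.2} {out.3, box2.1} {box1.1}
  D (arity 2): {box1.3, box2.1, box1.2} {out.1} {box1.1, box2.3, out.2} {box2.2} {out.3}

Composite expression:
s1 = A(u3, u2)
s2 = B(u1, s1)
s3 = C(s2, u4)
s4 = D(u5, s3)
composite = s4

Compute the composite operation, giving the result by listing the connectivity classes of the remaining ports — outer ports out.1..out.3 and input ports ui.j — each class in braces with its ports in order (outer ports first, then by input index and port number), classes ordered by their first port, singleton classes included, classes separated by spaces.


{out.1} {out.2, u4.1, u5.1} {out.3} {u1.1, u4.3, u5.2, u5.3} {u1.2, u2.1, u2.2} {u1.3} {u2.3, u3.3} {u3.1} {u3.2} {u4.2}

Treat the ports identified at D as solder joints: merge, then drop.
through A, on inputs (u3, u2): {out.1} {out.2, u2.1, u2.2} {out.3} {u2.3, u3.3} {u3.1} {u3.2} (out.j = stage outer ports)
through B, on inputs (u1, u3, u2): {out.1, out.2, u1.1} {out.3} {u1.2, u2.1, u2.2} {u1.3} {u2.3, u3.3} {u3.1} {u3.2} (out.j = stage outer ports)
through C, on inputs (u1, u3, u2, u4): {out.1, u1.1, u4.3} {out.2} {out.3, u4.1} {u1.2, u2.1, u2.2} {u1.3} {u2.3, u3.3} {u3.1} {u3.2} {u4.2} (out.j = stage outer ports)
through D, on inputs (u5, u1, u3, u2, u4): {out.1} {out.2, u4.1, u5.1} {out.3} {u1.1, u4.3, u5.2, u5.3} {u1.2, u2.1, u2.2} {u1.3} {u2.3, u3.3} {u3.1} {u3.2} {u4.2} (out.j = stage outer ports)


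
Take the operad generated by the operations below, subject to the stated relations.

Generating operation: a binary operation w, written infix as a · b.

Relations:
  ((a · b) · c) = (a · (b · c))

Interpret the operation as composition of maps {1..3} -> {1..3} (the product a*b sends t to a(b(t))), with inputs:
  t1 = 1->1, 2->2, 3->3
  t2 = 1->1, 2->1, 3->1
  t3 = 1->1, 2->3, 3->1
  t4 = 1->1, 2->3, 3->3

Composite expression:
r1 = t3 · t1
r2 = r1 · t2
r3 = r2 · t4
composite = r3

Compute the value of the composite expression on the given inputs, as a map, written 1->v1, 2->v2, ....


1->1, 2->1, 3->1

(t3 · t1) = 1->1, 2->3, 3->1
((t3 · t1) · t2) = 1->1, 2->1, 3->1
(((t3 · t1) · t2) · t4) = 1->1, 2->1, 3->1


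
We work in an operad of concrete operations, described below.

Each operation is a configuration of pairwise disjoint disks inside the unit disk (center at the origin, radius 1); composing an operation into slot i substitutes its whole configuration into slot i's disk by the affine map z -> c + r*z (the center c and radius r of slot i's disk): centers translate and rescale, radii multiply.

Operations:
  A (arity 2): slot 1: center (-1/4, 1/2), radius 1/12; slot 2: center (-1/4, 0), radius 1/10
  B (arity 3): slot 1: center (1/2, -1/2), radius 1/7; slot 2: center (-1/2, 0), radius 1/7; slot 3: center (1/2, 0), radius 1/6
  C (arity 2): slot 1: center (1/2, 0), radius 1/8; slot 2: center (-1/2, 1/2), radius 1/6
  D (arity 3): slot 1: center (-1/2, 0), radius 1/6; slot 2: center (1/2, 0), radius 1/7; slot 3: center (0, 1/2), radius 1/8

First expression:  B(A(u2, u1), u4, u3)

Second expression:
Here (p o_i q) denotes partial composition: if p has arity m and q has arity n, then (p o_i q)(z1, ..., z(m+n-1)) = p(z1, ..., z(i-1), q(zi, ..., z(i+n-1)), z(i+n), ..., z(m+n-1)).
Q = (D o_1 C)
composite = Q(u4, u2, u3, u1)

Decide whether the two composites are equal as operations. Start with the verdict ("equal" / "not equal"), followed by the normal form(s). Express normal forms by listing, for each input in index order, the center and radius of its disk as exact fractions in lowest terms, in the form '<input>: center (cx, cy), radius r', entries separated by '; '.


not equal — first u1: center (13/28, -1/2), radius 1/70; u2: center (13/28, -3/7), radius 1/84; u3: center (1/2, 0), radius 1/6; u4: center (-1/2, 0), radius 1/7, second u1: center (0, 1/2), radius 1/8; u2: center (-7/12, 1/12), radius 1/36; u3: center (1/2, 0), radius 1/7; u4: center (-5/12, 0), radius 1/48

The first composite normalizes to u1: center (13/28, -1/2), radius 1/70; u2: center (13/28, -3/7), radius 1/84; u3: center (1/2, 0), radius 1/6; u4: center (-1/2, 0), radius 1/7
The second composite normalizes to u1: center (0, 1/2), radius 1/8; u2: center (-7/12, 1/12), radius 1/36; u3: center (1/2, 0), radius 1/7; u4: center (-5/12, 0), radius 1/48
The normal forms differ: not equal.


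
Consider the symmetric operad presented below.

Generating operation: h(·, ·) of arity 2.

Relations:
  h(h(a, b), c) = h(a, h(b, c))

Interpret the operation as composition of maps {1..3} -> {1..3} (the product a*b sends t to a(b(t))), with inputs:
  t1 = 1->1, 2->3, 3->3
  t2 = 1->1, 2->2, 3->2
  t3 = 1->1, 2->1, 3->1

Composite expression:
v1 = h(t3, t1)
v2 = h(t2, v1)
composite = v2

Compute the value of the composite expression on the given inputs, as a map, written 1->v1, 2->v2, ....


1->1, 2->1, 3->1

h(t3, t1) = 1->1, 2->1, 3->1
h(t2, h(t3, t1)) = 1->1, 2->1, 3->1


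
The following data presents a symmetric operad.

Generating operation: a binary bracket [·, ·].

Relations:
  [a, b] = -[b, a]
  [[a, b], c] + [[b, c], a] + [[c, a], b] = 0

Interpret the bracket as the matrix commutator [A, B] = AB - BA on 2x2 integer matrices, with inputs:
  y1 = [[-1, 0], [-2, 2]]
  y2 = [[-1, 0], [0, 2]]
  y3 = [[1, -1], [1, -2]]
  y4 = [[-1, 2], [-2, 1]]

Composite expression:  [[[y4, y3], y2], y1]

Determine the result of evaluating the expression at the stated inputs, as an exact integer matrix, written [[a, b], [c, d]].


[y4, y3] = [[0, -4], [-4, 0]]
[[y4, y3], y2] = [[0, -12], [12, 0]]
[[[y4, y3], y2], y1] = [[24, -36], [-36, -24]]

[[24, -36], [-36, -24]]


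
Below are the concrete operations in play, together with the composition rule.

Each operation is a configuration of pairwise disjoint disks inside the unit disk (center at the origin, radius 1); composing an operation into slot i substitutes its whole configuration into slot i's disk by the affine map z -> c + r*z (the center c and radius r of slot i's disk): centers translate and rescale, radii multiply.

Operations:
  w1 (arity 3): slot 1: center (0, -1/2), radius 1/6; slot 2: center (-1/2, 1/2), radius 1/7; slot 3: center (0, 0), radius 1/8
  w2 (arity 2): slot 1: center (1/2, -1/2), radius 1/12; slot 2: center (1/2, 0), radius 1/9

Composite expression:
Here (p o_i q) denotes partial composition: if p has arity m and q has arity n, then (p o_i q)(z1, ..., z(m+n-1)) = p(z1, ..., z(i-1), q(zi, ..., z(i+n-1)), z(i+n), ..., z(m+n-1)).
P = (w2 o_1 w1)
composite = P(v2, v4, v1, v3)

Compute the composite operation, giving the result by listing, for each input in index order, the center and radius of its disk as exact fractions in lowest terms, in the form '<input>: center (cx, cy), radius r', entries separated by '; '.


Affine substitution under w2: radii multiply and v-centers shift.
v2 passes through 2 substitutions, ending at center (1/2, -13/24), radius 1/72
v4 passes through 2 substitutions, ending at center (11/24, -11/24), radius 1/84
v1 passes through 2 substitutions, ending at center (1/2, -1/2), radius 1/96
v3 passes through 1 substitution, ending at center (1/2, 0), radius 1/9

v1: center (1/2, -1/2), radius 1/96; v2: center (1/2, -13/24), radius 1/72; v3: center (1/2, 0), radius 1/9; v4: center (11/24, -11/24), radius 1/84


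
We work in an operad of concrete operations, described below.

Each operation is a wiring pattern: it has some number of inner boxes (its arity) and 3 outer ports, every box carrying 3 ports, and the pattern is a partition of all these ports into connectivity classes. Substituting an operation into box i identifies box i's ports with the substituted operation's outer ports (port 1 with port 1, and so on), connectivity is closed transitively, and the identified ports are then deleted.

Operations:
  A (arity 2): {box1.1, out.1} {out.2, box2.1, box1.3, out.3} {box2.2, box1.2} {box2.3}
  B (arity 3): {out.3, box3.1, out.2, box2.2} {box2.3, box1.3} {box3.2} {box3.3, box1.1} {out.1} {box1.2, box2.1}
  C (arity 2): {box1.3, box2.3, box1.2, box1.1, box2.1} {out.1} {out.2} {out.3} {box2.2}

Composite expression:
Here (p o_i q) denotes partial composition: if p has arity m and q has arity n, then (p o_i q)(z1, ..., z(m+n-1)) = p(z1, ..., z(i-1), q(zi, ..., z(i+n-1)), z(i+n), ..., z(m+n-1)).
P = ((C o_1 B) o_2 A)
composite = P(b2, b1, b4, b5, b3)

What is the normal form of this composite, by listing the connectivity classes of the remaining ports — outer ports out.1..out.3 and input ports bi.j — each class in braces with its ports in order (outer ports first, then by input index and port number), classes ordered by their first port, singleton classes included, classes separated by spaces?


{out.1} {out.2} {out.3} {b1.1, b2.2} {b1.2, b4.2} {b1.3, b2.3, b3.1, b3.3, b4.1, b5.1} {b2.1, b5.3} {b3.2} {b4.3} {b5.2}

Two ports join when wires chain via C-identified ports.
stage A: inputs (b1, b4), connectivity {out.1, b1.1} {out.2, out.3, b1.3, b4.1} {b1.2, b4.2} {b4.3}, out.j its boundary
stage B: inputs (b2, b1, b4, b5), connectivity {out.1} {out.2, out.3, b1.3, b2.3, b4.1, b5.1} {b1.1, b2.2} {b1.2, b4.2} {b2.1, b5.3} {b4.3} {b5.2}, out.j its boundary
stage C: inputs (b2, b1, b4, b5, b3), connectivity {out.1} {out.2} {out.3} {b1.1, b2.2} {b1.2, b4.2} {b1.3, b2.3, b3.1, b3.3, b4.1, b5.1} {b2.1, b5.3} {b3.2} {b4.3} {b5.2}, out.j its boundary


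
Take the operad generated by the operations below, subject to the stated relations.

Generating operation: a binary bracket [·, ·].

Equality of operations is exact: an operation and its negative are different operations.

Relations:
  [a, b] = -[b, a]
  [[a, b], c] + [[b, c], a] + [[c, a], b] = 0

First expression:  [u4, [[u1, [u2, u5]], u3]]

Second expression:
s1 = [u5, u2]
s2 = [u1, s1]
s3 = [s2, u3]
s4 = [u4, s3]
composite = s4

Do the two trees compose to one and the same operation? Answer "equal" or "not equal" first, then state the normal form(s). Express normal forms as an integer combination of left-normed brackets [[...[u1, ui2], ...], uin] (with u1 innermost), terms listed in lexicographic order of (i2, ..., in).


Reducing the first expression gives -[[[[u1, u2], u5], u3], u4] + [[[[u1, u5], u2], u3], u4]
Reducing the second expression gives [[[[u1, u2], u5], u3], u4] - [[[[u1, u5], u2], u3], u4]
They disagree, so not equal.

not equal; first: -[[[[u1, u2], u5], u3], u4] + [[[[u1, u5], u2], u3], u4]; second: [[[[u1, u2], u5], u3], u4] - [[[[u1, u5], u2], u3], u4]


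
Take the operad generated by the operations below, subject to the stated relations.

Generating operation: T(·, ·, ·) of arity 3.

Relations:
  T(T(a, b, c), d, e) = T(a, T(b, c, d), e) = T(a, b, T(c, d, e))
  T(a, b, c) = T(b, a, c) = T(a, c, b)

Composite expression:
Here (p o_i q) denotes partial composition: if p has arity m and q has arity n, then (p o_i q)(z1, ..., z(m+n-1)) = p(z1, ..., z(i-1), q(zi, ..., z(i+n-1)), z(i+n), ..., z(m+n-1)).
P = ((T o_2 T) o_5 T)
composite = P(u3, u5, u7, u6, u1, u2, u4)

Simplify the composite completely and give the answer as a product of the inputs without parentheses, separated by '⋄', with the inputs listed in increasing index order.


Any arrangement under T is one operation, so sort the u-inputs.
T(u5, u7, u6) reduces to u5 ⋄ u7 ⋄ u6
T(u1, u2, u4) reduces to u1 ⋄ u2 ⋄ u4
T(u3, T(u5, u7, u6), T(u1, u2, u4)) reduces to u3 ⋄ u5 ⋄ u7 ⋄ u6 ⋄ u1 ⋄ u2 ⋄ u4
sorting the factors by input index: u1 ⋄ u2 ⋄ u3 ⋄ u4 ⋄ u5 ⋄ u6 ⋄ u7

u1 ⋄ u2 ⋄ u3 ⋄ u4 ⋄ u5 ⋄ u6 ⋄ u7


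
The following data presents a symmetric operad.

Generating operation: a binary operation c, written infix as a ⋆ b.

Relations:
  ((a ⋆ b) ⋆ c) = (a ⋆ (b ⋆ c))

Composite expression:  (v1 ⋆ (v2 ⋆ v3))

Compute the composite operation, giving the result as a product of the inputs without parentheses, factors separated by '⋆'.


v1 ⋆ v2 ⋆ v3

Associativity of c dissolves the nesting; only the v-input order survives.
(v2 ⋆ v3) collapses to v2 ⋆ v3
(v1 ⋆ (v2 ⋆ v3)) collapses to v1 ⋆ v2 ⋆ v3


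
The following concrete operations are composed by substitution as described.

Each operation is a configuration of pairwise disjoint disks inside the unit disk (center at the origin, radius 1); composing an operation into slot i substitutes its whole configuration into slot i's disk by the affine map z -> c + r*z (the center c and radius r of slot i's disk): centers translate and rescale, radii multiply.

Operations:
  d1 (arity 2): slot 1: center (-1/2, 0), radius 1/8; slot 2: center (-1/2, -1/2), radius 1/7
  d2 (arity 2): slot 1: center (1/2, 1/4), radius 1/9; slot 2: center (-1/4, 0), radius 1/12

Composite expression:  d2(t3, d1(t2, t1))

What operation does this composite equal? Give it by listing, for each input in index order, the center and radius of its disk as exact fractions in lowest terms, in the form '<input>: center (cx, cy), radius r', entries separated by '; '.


t1: center (-7/24, -1/24), radius 1/84; t2: center (-7/24, 0), radius 1/96; t3: center (1/2, 1/4), radius 1/9

Below d2, radii multiply path by path; the t-disk centers shift.
for t3, the 1-step affine chain lands on center (1/2, 1/4), radius 1/9
for t2, the 2-step affine chain lands on center (-7/24, 0), radius 1/96
for t1, the 2-step affine chain lands on center (-7/24, -1/24), radius 1/84


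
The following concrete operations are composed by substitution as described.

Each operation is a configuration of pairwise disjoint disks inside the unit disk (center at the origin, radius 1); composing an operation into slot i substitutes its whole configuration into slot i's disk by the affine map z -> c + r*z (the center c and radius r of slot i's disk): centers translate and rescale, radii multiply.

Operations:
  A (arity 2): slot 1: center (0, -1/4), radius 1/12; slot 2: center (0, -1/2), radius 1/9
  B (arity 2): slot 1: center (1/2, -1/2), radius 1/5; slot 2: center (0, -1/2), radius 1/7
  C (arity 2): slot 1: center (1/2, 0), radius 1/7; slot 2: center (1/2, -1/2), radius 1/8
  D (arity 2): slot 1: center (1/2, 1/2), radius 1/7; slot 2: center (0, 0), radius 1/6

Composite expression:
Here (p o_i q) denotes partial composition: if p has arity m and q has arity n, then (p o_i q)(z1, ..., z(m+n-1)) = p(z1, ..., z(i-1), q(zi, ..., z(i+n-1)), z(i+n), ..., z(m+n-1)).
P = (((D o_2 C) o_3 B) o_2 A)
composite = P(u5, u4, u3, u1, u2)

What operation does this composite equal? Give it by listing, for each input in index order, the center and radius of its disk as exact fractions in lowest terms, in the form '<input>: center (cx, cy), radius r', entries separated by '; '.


u1: center (3/32, -3/32), radius 1/240; u2: center (1/12, -3/32), radius 1/336; u3: center (1/12, -1/84), radius 1/378; u4: center (1/12, -1/168), radius 1/504; u5: center (1/2, 1/2), radius 1/7


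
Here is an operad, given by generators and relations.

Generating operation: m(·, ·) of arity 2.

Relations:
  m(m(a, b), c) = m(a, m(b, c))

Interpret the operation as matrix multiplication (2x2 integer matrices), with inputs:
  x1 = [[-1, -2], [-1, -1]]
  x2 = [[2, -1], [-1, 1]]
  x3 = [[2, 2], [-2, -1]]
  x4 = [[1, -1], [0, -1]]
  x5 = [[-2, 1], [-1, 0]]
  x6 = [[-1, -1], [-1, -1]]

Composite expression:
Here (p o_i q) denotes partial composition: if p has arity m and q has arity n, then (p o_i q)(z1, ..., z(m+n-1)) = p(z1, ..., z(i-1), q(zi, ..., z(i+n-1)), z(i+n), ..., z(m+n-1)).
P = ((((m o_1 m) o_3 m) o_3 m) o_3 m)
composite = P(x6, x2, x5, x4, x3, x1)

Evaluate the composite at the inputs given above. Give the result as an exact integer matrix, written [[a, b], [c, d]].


[[-11, -17], [-11, -17]]

m(x6, x2) = [[-1, 0], [-1, 0]]
m(x5, x4) = [[-2, 1], [-1, 1]]
m(m(x5, x4), x3) = [[-6, -5], [-4, -3]]
m(m(m(x5, x4), x3), x1) = [[11, 17], [7, 11]]
m(m(x6, x2), m(m(m(x5, x4), x3), x1)) = [[-11, -17], [-11, -17]]


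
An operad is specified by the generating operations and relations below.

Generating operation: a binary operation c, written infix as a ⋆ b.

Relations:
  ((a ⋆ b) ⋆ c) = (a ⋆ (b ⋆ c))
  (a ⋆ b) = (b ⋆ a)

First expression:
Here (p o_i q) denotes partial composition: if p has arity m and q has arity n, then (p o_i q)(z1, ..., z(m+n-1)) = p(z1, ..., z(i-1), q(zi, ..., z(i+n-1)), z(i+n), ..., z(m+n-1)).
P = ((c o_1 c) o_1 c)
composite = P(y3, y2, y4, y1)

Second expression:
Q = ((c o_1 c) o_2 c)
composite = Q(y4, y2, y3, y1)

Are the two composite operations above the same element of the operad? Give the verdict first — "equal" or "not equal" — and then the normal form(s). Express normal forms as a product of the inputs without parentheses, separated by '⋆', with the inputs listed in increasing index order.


The first expression reduces to y1 ⋆ y2 ⋆ y3 ⋆ y4
The second expression reduces to y1 ⋆ y2 ⋆ y3 ⋆ y4
Both agree, so they are equal.

equal; both compose to y1 ⋆ y2 ⋆ y3 ⋆ y4


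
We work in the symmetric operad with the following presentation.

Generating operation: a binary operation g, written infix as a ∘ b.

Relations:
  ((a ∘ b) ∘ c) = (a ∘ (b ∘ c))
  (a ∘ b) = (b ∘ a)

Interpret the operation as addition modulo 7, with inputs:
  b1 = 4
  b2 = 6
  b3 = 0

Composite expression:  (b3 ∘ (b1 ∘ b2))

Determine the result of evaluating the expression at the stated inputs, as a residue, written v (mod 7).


(b1 ∘ b2) = 3
(b3 ∘ (b1 ∘ b2)) = 3

3 (mod 7)


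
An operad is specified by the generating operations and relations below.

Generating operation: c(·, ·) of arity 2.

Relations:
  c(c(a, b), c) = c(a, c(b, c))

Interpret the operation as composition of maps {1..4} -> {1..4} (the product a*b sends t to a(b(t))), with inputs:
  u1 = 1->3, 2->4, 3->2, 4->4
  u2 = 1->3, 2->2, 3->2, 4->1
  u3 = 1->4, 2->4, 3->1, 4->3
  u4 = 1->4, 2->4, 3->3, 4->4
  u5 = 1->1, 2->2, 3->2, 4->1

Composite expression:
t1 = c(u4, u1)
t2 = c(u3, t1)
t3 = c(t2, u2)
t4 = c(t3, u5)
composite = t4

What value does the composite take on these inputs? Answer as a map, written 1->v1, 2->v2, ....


1->3, 2->3, 3->3, 4->3

c(u4, u1) = 1->3, 2->4, 3->4, 4->4
c(u3, c(u4, u1)) = 1->1, 2->3, 3->3, 4->3
c(c(u3, c(u4, u1)), u2) = 1->3, 2->3, 3->3, 4->1
c(c(c(u3, c(u4, u1)), u2), u5) = 1->3, 2->3, 3->3, 4->3


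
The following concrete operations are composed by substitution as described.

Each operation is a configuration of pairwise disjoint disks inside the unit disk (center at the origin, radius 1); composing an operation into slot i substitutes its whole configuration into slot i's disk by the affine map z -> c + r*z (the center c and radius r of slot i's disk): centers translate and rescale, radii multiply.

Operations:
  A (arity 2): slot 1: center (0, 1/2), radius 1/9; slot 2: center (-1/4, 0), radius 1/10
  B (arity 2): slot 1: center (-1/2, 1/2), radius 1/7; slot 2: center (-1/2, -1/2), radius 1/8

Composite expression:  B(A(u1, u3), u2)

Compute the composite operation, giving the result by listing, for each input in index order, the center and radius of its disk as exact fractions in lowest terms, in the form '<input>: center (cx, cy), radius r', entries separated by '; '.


u1: center (-1/2, 4/7), radius 1/63; u2: center (-1/2, -1/2), radius 1/8; u3: center (-15/28, 1/2), radius 1/70

Nesting under B composes maps z -> c + r*z down each u-path.
for u1, the 2-step affine chain lands on center (-1/2, 4/7), radius 1/63
for u3, the 2-step affine chain lands on center (-15/28, 1/2), radius 1/70
for u2, the 1-step affine chain lands on center (-1/2, -1/2), radius 1/8


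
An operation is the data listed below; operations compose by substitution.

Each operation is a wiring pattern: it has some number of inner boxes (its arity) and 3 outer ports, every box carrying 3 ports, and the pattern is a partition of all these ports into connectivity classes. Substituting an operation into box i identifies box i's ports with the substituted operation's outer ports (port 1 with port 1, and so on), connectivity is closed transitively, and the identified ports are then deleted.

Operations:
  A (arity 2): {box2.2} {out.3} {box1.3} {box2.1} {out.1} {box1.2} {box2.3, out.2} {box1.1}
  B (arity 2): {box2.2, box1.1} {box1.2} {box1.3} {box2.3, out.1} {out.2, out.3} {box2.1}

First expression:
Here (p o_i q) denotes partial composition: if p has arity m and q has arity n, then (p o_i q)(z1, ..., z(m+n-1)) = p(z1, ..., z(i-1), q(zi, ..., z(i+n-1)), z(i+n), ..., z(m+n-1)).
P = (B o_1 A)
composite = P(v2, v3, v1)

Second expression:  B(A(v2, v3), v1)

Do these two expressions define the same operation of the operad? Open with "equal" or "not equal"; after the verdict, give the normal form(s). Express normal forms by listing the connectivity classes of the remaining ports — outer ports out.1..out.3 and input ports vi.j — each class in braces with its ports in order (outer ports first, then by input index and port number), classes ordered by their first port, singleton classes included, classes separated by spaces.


equal; the common form is {out.1, v1.3} {out.2, out.3} {v1.1} {v1.2} {v2.1} {v2.2} {v2.3} {v3.1} {v3.2} {v3.3}


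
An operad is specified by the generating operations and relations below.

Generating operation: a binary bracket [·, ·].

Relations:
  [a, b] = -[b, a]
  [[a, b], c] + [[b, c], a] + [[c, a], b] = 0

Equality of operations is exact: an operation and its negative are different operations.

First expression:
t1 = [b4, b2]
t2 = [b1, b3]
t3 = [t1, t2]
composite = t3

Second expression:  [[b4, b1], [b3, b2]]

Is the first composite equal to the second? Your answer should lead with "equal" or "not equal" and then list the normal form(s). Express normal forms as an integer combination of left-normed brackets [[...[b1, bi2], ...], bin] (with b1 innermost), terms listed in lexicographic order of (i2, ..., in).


not equal; the first gives [[[b1, b3], b2], b4] - [[[b1, b3], b4], b2] and the second [[[b1, b4], b2], b3] - [[[b1, b4], b3], b2]

In normal form, the first expression is [[[b1, b3], b2], b4] - [[[b1, b3], b4], b2]
In normal form, the second expression is [[[b1, b4], b2], b3] - [[[b1, b4], b3], b2]
The normal forms differ: not equal.
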